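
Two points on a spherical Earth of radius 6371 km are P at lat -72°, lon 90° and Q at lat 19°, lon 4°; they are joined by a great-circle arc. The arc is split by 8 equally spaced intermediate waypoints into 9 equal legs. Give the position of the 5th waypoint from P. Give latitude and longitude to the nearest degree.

≈ lat -26°, lon 19°

Write both endpoints as unit vectors p₁, p₂ with components (cos φ cos λ, cos φ sin λ, sin φ).
The central angle between the endpoints is δ = arccos(p₁·p₂) ≈ 1.864 rad (106.8°).
Interpolate at f = 5/9 with slerp weights a = sin((1−f)δ)/sin δ ≈ 0.770, b = sin(fδ)/sin δ ≈ 0.899.
p = a·p₁ + b·p₂ ≈ (0.848, 0.297, -0.440); φ = arcsin(p_z) ≈ -26.08°, λ = atan2(p_y, p_x) ≈ 19.32°.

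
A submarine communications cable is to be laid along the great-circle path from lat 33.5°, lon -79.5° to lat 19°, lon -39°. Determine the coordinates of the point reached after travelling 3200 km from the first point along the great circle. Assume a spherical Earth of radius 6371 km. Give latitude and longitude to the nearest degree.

Convert each endpoint to a unit vector on the sphere (x = cos φ cos λ, y = cos φ sin λ, z = sin φ).
The central angle between the endpoints is δ = arccos(p₁·p₂) ≈ 0.677 rad (38.8°). The total great-circle distance is δ·R ≈ 0.677 × 6371 ≈ 4315 km, so the target fraction is f = 3200/4315 ≈ 0.742.
Interpolate at f ≈ 0.742 with slerp weights a = sin((1−f)δ)/sin δ ≈ 0.278, b = sin(fδ)/sin δ ≈ 0.768.
p = a·p₁ + b·p₂ ≈ (0.607, -0.685, 0.403); φ = arcsin(p_z) ≈ 23.80°, λ = atan2(p_y, p_x) ≈ -48.47°.

≈ lat 24°, lon -48°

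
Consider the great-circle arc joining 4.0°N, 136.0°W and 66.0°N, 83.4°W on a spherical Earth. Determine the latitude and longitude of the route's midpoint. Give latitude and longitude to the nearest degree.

≈ 37°N, 121°W

From cos δ = sin φ₁ sin φ₂ + cos φ₁ cos φ₂ cos Δλ, the central angle is δ ≈ 1.255 rad (71.9°).
Interpolate at f = 1/2 with slerp weights a = sin((1−f)δ)/sin δ ≈ 0.618, b = sin(fδ)/sin δ ≈ 0.618.
p = a·p₁ + b·p₂ ≈ (-0.414, -0.678, 0.607); φ = arcsin(p_z) ≈ 37.41°, λ = atan2(p_y, p_x) ≈ -121.45°.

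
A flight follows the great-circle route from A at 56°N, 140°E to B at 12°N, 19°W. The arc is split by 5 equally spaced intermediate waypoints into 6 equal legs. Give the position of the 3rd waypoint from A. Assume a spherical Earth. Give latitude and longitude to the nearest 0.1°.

Write both endpoints as unit vectors p₁, p₂ with components (cos φ cos λ, cos φ sin λ, sin φ).
The central angle between the endpoints is δ = arccos(p₁·p₂) ≈ 1.916 rad (109.8°).
Interpolate at f = 3/6 with slerp weights a = sin((1−f)δ)/sin δ ≈ 0.869, b = sin(fδ)/sin δ ≈ 0.869.
p = a·p₁ + b·p₂ ≈ (0.432, 0.036, 0.901); φ = arcsin(p_z) ≈ 64.34°, λ = atan2(p_y, p_x) ≈ 4.72°.

≈ 64.3°N, 4.7°E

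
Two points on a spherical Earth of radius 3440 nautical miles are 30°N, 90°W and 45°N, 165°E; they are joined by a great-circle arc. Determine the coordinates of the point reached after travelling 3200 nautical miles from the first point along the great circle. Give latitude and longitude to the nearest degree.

≈ 53°N, 158°W

Convert each endpoint to a unit vector on the sphere (x = cos φ cos λ, y = cos φ sin λ, z = sin φ).
The central angle between the endpoints is δ = arccos(p₁·p₂) ≈ 1.374 rad (78.8°). The total great-circle distance is δ·R ≈ 1.374 × 3440 ≈ 4728 nmi, so the target fraction is f = 3200/4728 ≈ 0.677.
Interpolate at f ≈ 0.677 with slerp weights a = sin((1−f)δ)/sin δ ≈ 0.438, b = sin(fδ)/sin δ ≈ 0.817.
p = a·p₁ + b·p₂ ≈ (-0.558, -0.230, 0.797); φ = arcsin(p_z) ≈ 52.86°, λ = atan2(p_y, p_x) ≈ -157.62°.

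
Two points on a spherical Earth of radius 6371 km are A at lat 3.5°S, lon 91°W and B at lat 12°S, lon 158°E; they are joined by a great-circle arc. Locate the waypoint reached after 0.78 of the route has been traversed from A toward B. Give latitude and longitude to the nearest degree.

Convert each endpoint to a unit vector on the sphere (x = cos φ cos λ, y = cos φ sin λ, z = sin φ).
The central angle between the endpoints is δ = arccos(p₁·p₂) ≈ 1.915 rad (109.7°).
Interpolate at f = 0.78 with slerp weights a = sin((1−f)δ)/sin δ ≈ 0.434, b = sin(fδ)/sin δ ≈ 1.059.
p = a·p₁ + b·p₂ ≈ (-0.968, -0.045, -0.247); φ = arcsin(p_z) ≈ -14.28°, λ = atan2(p_y, p_x) ≈ -177.31°.

≈ lat 14°S, lon 177°W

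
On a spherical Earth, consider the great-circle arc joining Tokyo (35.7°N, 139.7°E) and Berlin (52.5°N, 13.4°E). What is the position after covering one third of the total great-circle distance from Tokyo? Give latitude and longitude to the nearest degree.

≈ (57°N, 115°E)

The haversine formula gives a central angle δ ≈ 1.400 rad (80.2°) between the endpoints.
Interpolate at f = 1/3 with slerp weights a = sin((1−f)δ)/sin δ ≈ 0.815, b = sin(fδ)/sin δ ≈ 0.456.
p = a·p₁ + b·p₂ ≈ (-0.235, 0.493, 0.838); φ = arcsin(p_z) ≈ 56.93°, λ = atan2(p_y, p_x) ≈ 115.47°.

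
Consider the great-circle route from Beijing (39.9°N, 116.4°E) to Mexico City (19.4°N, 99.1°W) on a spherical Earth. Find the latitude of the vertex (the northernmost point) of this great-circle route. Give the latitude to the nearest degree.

The great circle lies in the plane with unit normal n̂ = (p₁ × p₂)/|p₁ × p₂|.
Here n̂_z ≈ +0.453; the vertex latitude is φ_max = arccos|n̂_z| ≈ 63.0°.
Check via Clairaut: cos φ_max = |cos φ₁| · sin C = cos(39.9°)·sin(36.2°) ≈ 0.453, again giving ≈ 63.0°.

≈ 63°N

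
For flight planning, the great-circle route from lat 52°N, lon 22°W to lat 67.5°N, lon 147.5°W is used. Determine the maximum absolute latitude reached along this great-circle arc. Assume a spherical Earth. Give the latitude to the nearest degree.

≈ 76°N

The great circle lies in the plane with unit normal n̂ = (p₁ × p₂)/|p₁ × p₂|.
Here n̂_z ≈ -0.238; the vertex latitude is φ_max = arccos|n̂_z| ≈ 76.2°.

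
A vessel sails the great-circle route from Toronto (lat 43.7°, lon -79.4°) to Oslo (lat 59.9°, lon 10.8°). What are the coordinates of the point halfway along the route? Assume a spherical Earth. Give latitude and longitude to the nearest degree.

The haversine formula gives a central angle δ ≈ 0.932 rad (53.4°) between the endpoints.
Interpolate at f = 1/2 with slerp weights a = sin((1−f)δ)/sin δ ≈ 0.560, b = sin(fδ)/sin δ ≈ 0.560.
p = a·p₁ + b·p₂ ≈ (0.350, -0.345, 0.871); φ = arcsin(p_z) ≈ 60.55°, λ = atan2(p_y, p_x) ≈ -44.59°.

≈ lat 61°, lon -45°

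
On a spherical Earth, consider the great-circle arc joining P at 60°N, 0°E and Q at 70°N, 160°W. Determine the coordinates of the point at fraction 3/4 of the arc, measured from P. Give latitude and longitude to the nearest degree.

≈ 82°N, 141°W

Convert each endpoint to a unit vector on the sphere (x = cos φ cos λ, y = cos φ sin λ, z = sin φ).
The central angle between the endpoints is δ = arccos(p₁·p₂) ≈ 0.859 rad (49.2°).
Interpolate at f = 3/4 with slerp weights a = sin((1−f)δ)/sin δ ≈ 0.281, b = sin(fδ)/sin δ ≈ 0.793.
p = a·p₁ + b·p₂ ≈ (-0.114, -0.093, 0.989); φ = arcsin(p_z) ≈ 81.54°, λ = atan2(p_y, p_x) ≈ -140.91°.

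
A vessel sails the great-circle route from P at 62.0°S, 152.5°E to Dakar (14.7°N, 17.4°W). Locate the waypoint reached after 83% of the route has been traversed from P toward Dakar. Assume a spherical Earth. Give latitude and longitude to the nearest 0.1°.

Write both endpoints as unit vectors p₁, p₂ with components (cos φ cos λ, cos φ sin λ, sin φ).
The central angle between the endpoints is δ = arccos(p₁·p₂) ≈ 2.307 rad (132.2°).
Interpolate at f = 0.83 with slerp weights a = sin((1−f)δ)/sin δ ≈ 0.515, b = sin(fδ)/sin δ ≈ 1.270.
p = a·p₁ + b·p₂ ≈ (0.958, -0.256, -0.133); φ = arcsin(p_z) ≈ -7.63°, λ = atan2(p_y, p_x) ≈ -14.95°.

≈ 7.6°S, 14.9°W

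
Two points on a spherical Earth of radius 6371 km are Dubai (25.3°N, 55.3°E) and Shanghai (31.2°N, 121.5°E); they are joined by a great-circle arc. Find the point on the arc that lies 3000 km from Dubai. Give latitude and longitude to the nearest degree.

Convert each endpoint to a unit vector on the sphere (x = cos φ cos λ, y = cos φ sin λ, z = sin φ).
The central angle between the endpoints is δ = arccos(p₁·p₂) ≈ 1.008 rad (57.8°). The total great-circle distance is δ·R ≈ 1.008 × 6371 ≈ 6423 km, so the target fraction is f = 3000/6423 ≈ 0.467.
Interpolate at f ≈ 0.467 with slerp weights a = sin((1−f)δ)/sin δ ≈ 0.605, b = sin(fδ)/sin δ ≈ 0.536.
p = a·p₁ + b·p₂ ≈ (0.072, 0.841, 0.536); φ = arcsin(p_z) ≈ 32.44°, λ = atan2(p_y, p_x) ≈ 85.13°.

≈ 32°N, 85°E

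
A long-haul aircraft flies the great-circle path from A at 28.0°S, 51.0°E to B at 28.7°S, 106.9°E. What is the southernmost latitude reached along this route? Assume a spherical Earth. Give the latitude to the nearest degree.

≈ 31°S

The great circle lies in the plane with unit normal n̂ = (p₁ × p₂)/|p₁ × p₂|.
Here n̂_z ≈ +0.853; the vertex latitude is φ_max = arccos|n̂_z| ≈ 31.4°.
Check via Clairaut: cos φ_max = |cos φ₁| · sin C = cos(28.0°)·sin(104.9°) ≈ 0.853, again giving ≈ 31.4°.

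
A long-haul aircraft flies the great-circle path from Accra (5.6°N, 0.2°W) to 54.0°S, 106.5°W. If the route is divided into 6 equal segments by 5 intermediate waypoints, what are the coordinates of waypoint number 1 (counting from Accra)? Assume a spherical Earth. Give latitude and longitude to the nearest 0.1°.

≈ 8.5°S, 10.3°W

Convert each endpoint to a unit vector on the sphere (x = cos φ cos λ, y = cos φ sin λ, z = sin φ).
The central angle between the endpoints is δ = arccos(p₁·p₂) ≈ 1.816 rad (104.1°).
Interpolate at f = 1/6 with slerp weights a = sin((1−f)δ)/sin δ ≈ 1.029, b = sin(fδ)/sin δ ≈ 0.307.
p = a·p₁ + b·p₂ ≈ (0.973, -0.177, -0.148); φ = arcsin(p_z) ≈ -8.52°, λ = atan2(p_y, p_x) ≈ -10.30°.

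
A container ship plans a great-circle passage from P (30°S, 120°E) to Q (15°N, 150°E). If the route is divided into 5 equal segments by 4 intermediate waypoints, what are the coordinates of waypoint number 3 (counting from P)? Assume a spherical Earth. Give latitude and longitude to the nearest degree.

Write both endpoints as unit vectors p₁, p₂ with components (cos φ cos λ, cos φ sin λ, sin φ).
The central angle between the endpoints is δ = arccos(p₁·p₂) ≈ 0.933 rad (53.5°).
Interpolate at f = 3/5 with slerp weights a = sin((1−f)δ)/sin δ ≈ 0.454, b = sin(fδ)/sin δ ≈ 0.661.
p = a·p₁ + b·p₂ ≈ (-0.749, 0.660, -0.056); φ = arcsin(p_z) ≈ -3.20°, λ = atan2(p_y, p_x) ≈ 138.65°.

≈ (3°S, 139°E)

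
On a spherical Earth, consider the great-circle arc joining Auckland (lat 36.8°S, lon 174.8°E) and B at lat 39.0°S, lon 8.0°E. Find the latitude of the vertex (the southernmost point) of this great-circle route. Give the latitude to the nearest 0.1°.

≈ 81.6°S

The great circle lies in the plane with unit normal n̂ = (p₁ × p₂)/|p₁ × p₂|.
Here n̂_z ≈ -0.146; the vertex latitude is φ_max = arccos|n̂_z| ≈ 81.6°.
Check via Clairaut: cos φ_max = |cos φ₁| · sin C = cos(36.8°)·sin(169.5°) ≈ 0.146, again giving ≈ 81.6°.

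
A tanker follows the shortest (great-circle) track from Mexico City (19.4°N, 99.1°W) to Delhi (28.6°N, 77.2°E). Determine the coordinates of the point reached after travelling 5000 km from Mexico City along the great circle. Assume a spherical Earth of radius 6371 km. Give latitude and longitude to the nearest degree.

≈ 64°N, 92°W

Convert each endpoint to a unit vector on the sphere (x = cos φ cos λ, y = cos φ sin λ, z = sin φ).
The central angle between the endpoints is δ = arccos(p₁·p₂) ≈ 2.302 rad (131.9°). The total great-circle distance is δ·R ≈ 2.302 × 6371 ≈ 14663 km, so the target fraction is f = 5000/14663 ≈ 0.341.
Interpolate at f ≈ 0.341 with slerp weights a = sin((1−f)δ)/sin δ ≈ 1.341, b = sin(fδ)/sin δ ≈ 0.949.
p = a·p₁ + b·p₂ ≈ (-0.015, -0.436, 0.900); φ = arcsin(p_z) ≈ 64.11°, λ = atan2(p_y, p_x) ≈ -92.03°.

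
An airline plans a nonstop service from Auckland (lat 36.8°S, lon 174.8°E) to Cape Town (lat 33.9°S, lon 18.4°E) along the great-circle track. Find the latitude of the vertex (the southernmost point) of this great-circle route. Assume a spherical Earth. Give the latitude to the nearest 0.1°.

The great circle lies in the plane with unit normal n̂ = (p₁ × p₂)/|p₁ × p₂|.
Here n̂_z ≈ -0.277; the vertex latitude is φ_max = arccos|n̂_z| ≈ 73.9°.
Check via Clairaut: cos φ_max = |cos φ₁| · sin C = cos(36.8°)·sin(159.8°) ≈ 0.277, again giving ≈ 73.9°.

≈ 73.9°S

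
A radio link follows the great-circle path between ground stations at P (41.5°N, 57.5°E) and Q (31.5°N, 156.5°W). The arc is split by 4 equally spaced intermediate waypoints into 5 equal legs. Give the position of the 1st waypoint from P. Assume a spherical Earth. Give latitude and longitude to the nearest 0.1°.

The haversine formula gives a central angle δ ≈ 1.755 rad (100.6°) between the endpoints.
Interpolate at f = 1/5 with slerp weights a = sin((1−f)δ)/sin δ ≈ 1.003, b = sin(fδ)/sin δ ≈ 0.350.
p = a·p₁ + b·p₂ ≈ (0.130, 0.515, 0.847); φ = arcsin(p_z) ≈ 57.93°, λ = atan2(p_y, p_x) ≈ 75.81°.

≈ (57.9°N, 75.8°E)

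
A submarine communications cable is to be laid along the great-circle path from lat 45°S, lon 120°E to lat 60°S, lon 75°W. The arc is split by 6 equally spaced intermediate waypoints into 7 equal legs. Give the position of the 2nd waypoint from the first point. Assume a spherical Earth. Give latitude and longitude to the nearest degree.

≈ lat 66°S, lon 127°E

Convert each endpoint to a unit vector on the sphere (x = cos φ cos λ, y = cos φ sin λ, z = sin φ).
The central angle between the endpoints is δ = arccos(p₁·p₂) ≈ 1.297 rad (74.3°).
Interpolate at f = 2/7 with slerp weights a = sin((1−f)δ)/sin δ ≈ 0.830, b = sin(fδ)/sin δ ≈ 0.376.
p = a·p₁ + b·p₂ ≈ (-0.245, 0.327, -0.913); φ = arcsin(p_z) ≈ -65.90°, λ = atan2(p_y, p_x) ≈ 126.84°.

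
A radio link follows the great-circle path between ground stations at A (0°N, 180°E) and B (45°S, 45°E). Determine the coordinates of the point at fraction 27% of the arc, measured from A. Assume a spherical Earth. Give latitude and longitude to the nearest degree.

The haversine formula gives a central angle δ ≈ 2.094 rad (120.0°) between the endpoints.
Interpolate at f = 0.27 with slerp weights a = sin((1−f)δ)/sin δ ≈ 1.154, b = sin(fδ)/sin δ ≈ 0.619.
p = a·p₁ + b·p₂ ≈ (-0.844, 0.309, -0.438); φ = arcsin(p_z) ≈ -25.94°, λ = atan2(p_y, p_x) ≈ 159.88°.

≈ (26°S, 160°E)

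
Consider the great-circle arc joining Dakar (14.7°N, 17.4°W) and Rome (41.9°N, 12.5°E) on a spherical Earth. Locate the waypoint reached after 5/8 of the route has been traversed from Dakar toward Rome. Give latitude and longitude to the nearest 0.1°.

From cos δ = sin φ₁ sin φ₂ + cos φ₁ cos φ₂ cos Δλ, the central angle is δ ≈ 0.654 rad (37.5°).
Interpolate at f = 5/8 with slerp weights a = sin((1−f)δ)/sin δ ≈ 0.399, b = sin(fδ)/sin δ ≈ 0.653.
p = a·p₁ + b·p₂ ≈ (0.843, -0.010, 0.538); φ = arcsin(p_z) ≈ 32.52°, λ = atan2(p_y, p_x) ≈ -0.69°.

≈ (32.5°N, 0.7°W)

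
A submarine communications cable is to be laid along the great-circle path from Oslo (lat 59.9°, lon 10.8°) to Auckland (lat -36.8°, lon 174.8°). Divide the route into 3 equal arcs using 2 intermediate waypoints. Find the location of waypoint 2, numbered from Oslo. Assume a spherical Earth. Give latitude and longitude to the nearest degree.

From cos δ = sin φ₁ sin φ₂ + cos φ₁ cos φ₂ cos Δλ, the central angle is δ ≈ 2.700 rad (154.7°).
Interpolate at f = 2/3 with slerp weights a = sin((1−f)δ)/sin δ ≈ 1.835, b = sin(fδ)/sin δ ≈ 2.281.
p = a·p₁ + b·p₂ ≈ (-0.915, 0.338, 0.221); φ = arcsin(p_z) ≈ 12.78°, λ = atan2(p_y, p_x) ≈ 159.73°.

≈ lat 13°, lon 160°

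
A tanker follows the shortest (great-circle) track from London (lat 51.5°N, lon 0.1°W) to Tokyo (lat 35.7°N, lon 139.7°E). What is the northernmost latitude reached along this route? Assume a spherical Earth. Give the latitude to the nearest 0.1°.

The great circle lies in the plane with unit normal n̂ = (p₁ × p₂)/|p₁ × p₂|.
Here n̂_z ≈ +0.327; the vertex latitude is φ_max = arccos|n̂_z| ≈ 70.9°.
Check via Clairaut: cos φ_max = |cos φ₁| · sin C = cos(51.5°)·sin(31.7°) ≈ 0.327, again giving ≈ 70.9°.

≈ 70.9°N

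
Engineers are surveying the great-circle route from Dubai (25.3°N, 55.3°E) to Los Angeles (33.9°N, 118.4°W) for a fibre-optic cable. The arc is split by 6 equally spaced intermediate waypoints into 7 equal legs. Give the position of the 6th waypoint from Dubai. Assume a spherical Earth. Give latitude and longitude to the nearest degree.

Write both endpoints as unit vectors p₁, p₂ with components (cos φ cos λ, cos φ sin λ, sin φ).
The central angle between the endpoints is δ = arccos(p₁·p₂) ≈ 2.103 rad (120.5°).
Interpolate at f = 6/7 with slerp weights a = sin((1−f)δ)/sin δ ≈ 0.343, b = sin(fδ)/sin δ ≈ 1.130.
p = a·p₁ + b·p₂ ≈ (-0.269, -0.569, 0.777); φ = arcsin(p_z) ≈ 50.97°, λ = atan2(p_y, p_x) ≈ -115.30°.

≈ (51°N, 115°W)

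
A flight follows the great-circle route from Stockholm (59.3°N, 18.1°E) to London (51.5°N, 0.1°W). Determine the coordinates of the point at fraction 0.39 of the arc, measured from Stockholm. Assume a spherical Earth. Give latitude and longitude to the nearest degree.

≈ 57°N, 10°E

Convert each endpoint to a unit vector on the sphere (x = cos φ cos λ, y = cos φ sin λ, z = sin φ).
The central angle between the endpoints is δ = arccos(p₁·p₂) ≈ 0.225 rad (12.9°).
Interpolate at f = 0.39 with slerp weights a = sin((1−f)δ)/sin δ ≈ 0.613, b = sin(fδ)/sin δ ≈ 0.393.
p = a·p₁ + b·p₂ ≈ (0.542, 0.097, 0.835); φ = arcsin(p_z) ≈ 56.59°, λ = atan2(p_y, p_x) ≈ 10.13°.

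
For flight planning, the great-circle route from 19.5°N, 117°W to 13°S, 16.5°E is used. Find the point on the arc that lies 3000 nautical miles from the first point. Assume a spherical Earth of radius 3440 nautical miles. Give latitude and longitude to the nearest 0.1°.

≈ 13.1°N, 65.2°W

The haversine formula gives a central angle δ ≈ 2.357 rad (135.0°) between the endpoints. The total great-circle distance is δ·R ≈ 2.357 × 3440 ≈ 8106 nmi, so the target fraction is f = 3000/8106 ≈ 0.370.
Interpolate at f ≈ 0.370 with slerp weights a = sin((1−f)δ)/sin δ ≈ 1.409, b = sin(fδ)/sin δ ≈ 1.083.
p = a·p₁ + b·p₂ ≈ (0.409, -0.884, 0.227); φ = arcsin(p_z) ≈ 13.11°, λ = atan2(p_y, p_x) ≈ -65.18°.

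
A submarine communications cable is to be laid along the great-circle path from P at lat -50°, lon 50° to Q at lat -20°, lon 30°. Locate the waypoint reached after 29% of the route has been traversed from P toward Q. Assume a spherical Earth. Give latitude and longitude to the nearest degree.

Write both endpoints as unit vectors p₁, p₂ with components (cos φ cos λ, cos φ sin λ, sin φ).
The central angle between the endpoints is δ = arccos(p₁·p₂) ≈ 0.592 rad (33.9°).
Interpolate at f = 0.29 with slerp weights a = sin((1−f)δ)/sin δ ≈ 0.731, b = sin(fδ)/sin δ ≈ 0.306.
p = a·p₁ + b·p₂ ≈ (0.551, 0.504, -0.665); φ = arcsin(p_z) ≈ -41.68°, λ = atan2(p_y, p_x) ≈ 42.43°.

≈ lat -42°, lon 42°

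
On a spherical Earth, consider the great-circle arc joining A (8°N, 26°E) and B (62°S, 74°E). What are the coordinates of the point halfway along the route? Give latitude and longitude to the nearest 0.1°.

The haversine formula gives a central angle δ ≈ 1.381 rad (79.2°) between the endpoints.
Interpolate at f = 1/2 with slerp weights a = sin((1−f)δ)/sin δ ≈ 0.649, b = sin(fδ)/sin δ ≈ 0.649.
p = a·p₁ + b·p₂ ≈ (0.661, 0.574, -0.482); φ = arcsin(p_z) ≈ -28.85°, λ = atan2(p_y, p_x) ≈ 40.97°.

≈ (28.8°S, 41.0°E)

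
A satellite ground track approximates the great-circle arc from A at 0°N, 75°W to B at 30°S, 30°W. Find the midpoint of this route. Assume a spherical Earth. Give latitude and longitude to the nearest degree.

≈ 16°S, 54°W

The haversine formula gives a central angle δ ≈ 0.912 rad (52.2°) between the endpoints.
Interpolate at f = 1/2 with slerp weights a = sin((1−f)δ)/sin δ ≈ 0.557, b = sin(fδ)/sin δ ≈ 0.557.
p = a·p₁ + b·p₂ ≈ (0.562, -0.779, -0.278); φ = arcsin(p_z) ≈ -16.17°, λ = atan2(p_y, p_x) ≈ -54.20°.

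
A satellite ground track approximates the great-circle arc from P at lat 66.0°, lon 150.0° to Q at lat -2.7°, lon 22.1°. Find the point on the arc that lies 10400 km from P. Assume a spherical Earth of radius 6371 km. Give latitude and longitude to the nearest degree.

Write both endpoints as unit vectors p₁, p₂ with components (cos φ cos λ, cos φ sin λ, sin φ).
The central angle between the endpoints is δ = arccos(p₁·p₂) ≈ 1.868 rad (107.0°). The total great-circle distance is δ·R ≈ 1.868 × 6371 ≈ 11899 km, so the target fraction is f = 10400/11899 ≈ 0.874.
Interpolate at f ≈ 0.874 with slerp weights a = sin((1−f)δ)/sin δ ≈ 0.244, b = sin(fδ)/sin δ ≈ 1.044.
p = a·p₁ + b·p₂ ≈ (0.880, 0.442, 0.174); φ = arcsin(p_z) ≈ 10.00°, λ = atan2(p_y, p_x) ≈ 26.66°.

≈ lat 10°, lon 27°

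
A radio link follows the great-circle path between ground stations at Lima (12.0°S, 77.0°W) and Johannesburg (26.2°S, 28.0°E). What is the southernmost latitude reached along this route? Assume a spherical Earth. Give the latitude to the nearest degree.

The great circle lies in the plane with unit normal n̂ = (p₁ × p₂)/|p₁ × p₂|.
Here n̂_z ≈ +0.856; the vertex latitude is φ_max = arccos|n̂_z| ≈ 31.2°.
Check via Clairaut: cos φ_max = |cos φ₁| · sin C = cos(12.0°)·sin(119.0°) ≈ 0.856, again giving ≈ 31.2°.

≈ 31°S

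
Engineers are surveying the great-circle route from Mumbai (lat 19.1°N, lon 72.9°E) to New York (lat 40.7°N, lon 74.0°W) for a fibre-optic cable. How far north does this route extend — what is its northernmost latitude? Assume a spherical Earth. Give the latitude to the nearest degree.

≈ 65°N

The great circle lies in the plane with unit normal n̂ = (p₁ × p₂)/|p₁ × p₂|.
Here n̂_z ≈ -0.424; the vertex latitude is φ_max = arccos|n̂_z| ≈ 64.9°.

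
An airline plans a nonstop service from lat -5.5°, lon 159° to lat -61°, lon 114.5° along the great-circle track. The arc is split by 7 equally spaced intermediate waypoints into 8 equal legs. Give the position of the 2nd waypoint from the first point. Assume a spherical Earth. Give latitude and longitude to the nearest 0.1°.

≈ lat -20.4°, lon 152.6°

The haversine formula gives a central angle δ ≈ 1.128 rad (64.7°) between the endpoints.
Interpolate at f = 2/8 with slerp weights a = sin((1−f)δ)/sin δ ≈ 0.829, b = sin(fδ)/sin δ ≈ 0.308.
p = a·p₁ + b·p₂ ≈ (-0.832, 0.431, -0.349); φ = arcsin(p_z) ≈ -20.42°, λ = atan2(p_y, p_x) ≈ 152.59°.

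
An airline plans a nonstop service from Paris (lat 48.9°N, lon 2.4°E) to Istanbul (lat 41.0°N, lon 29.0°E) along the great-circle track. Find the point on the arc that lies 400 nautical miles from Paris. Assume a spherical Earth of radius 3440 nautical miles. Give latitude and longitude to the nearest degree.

The haversine formula gives a central angle δ ≈ 0.354 rad (20.3°) between the endpoints. The total great-circle distance is δ·R ≈ 0.354 × 3440 ≈ 1218 nmi, so the target fraction is f = 400/1218 ≈ 0.328.
Interpolate at f ≈ 0.328 with slerp weights a = sin((1−f)δ)/sin δ ≈ 0.679, b = sin(fδ)/sin δ ≈ 0.335.
p = a·p₁ + b·p₂ ≈ (0.667, 0.141, 0.731); φ = arcsin(p_z) ≈ 47.01°, λ = atan2(p_y, p_x) ≈ 11.95°.

≈ lat 47°N, lon 12°E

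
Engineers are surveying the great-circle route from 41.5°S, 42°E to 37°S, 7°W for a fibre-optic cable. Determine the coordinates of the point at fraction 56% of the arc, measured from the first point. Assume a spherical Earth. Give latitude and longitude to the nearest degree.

≈ 42°S, 14°E

From cos δ = sin φ₁ sin φ₂ + cos φ₁ cos φ₂ cos Δλ, the central angle is δ ≈ 0.658 rad (37.7°).
Interpolate at f = 0.56 with slerp weights a = sin((1−f)δ)/sin δ ≈ 0.467, b = sin(fδ)/sin δ ≈ 0.589.
p = a·p₁ + b·p₂ ≈ (0.727, 0.177, -0.664); φ = arcsin(p_z) ≈ -41.59°, λ = atan2(p_y, p_x) ≈ 13.66°.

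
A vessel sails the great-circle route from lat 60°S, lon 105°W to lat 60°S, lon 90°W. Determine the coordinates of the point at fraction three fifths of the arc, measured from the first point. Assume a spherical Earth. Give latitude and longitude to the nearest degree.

≈ lat 60°S, lon 96°W

Convert each endpoint to a unit vector on the sphere (x = cos φ cos λ, y = cos φ sin λ, z = sin φ).
The central angle between the endpoints is δ = arccos(p₁·p₂) ≈ 0.131 rad (7.5°).
Interpolate at f = 3/5 with slerp weights a = sin((1−f)δ)/sin δ ≈ 0.401, b = sin(fδ)/sin δ ≈ 0.601.
p = a·p₁ + b·p₂ ≈ (-0.052, -0.494, -0.868); φ = arcsin(p_z) ≈ -60.20°, λ = atan2(p_y, p_x) ≈ -95.99°.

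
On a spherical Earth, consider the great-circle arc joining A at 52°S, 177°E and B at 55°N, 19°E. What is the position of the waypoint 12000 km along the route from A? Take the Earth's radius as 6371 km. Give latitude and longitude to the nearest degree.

≈ 27°N, 93°E

Convert each endpoint to a unit vector on the sphere (x = cos φ cos λ, y = cos φ sin λ, z = sin φ).
The central angle between the endpoints is δ = arccos(p₁·p₂) ≈ 2.908 rad (166.6°). The total great-circle distance is δ·R ≈ 2.908 × 6371 ≈ 18529 km, so the target fraction is f = 12000/18529 ≈ 0.648.
Interpolate at f ≈ 0.648 with slerp weights a = sin((1−f)δ)/sin δ ≈ 3.697, b = sin(fδ)/sin δ ≈ 4.116.
p = a·p₁ + b·p₂ ≈ (-0.041, 0.888, 0.458); φ = arcsin(p_z) ≈ 27.29°, λ = atan2(p_y, p_x) ≈ 92.62°.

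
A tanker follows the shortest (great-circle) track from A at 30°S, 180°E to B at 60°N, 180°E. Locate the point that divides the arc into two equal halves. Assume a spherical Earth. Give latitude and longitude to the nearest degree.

≈ 15°N, 180°E

Write both endpoints as unit vectors p₁, p₂ with components (cos φ cos λ, cos φ sin λ, sin φ).
The central angle between the endpoints is δ = arccos(p₁·p₂) ≈ 1.571 rad (90.0°).
Interpolate at f = 1/2 with slerp weights a = sin((1−f)δ)/sin δ ≈ 0.707, b = sin(fδ)/sin δ ≈ 0.707.
p = a·p₁ + b·p₂ ≈ (-0.966, -0.000, 0.259); φ = arcsin(p_z) ≈ 15.00°, λ = atan2(p_y, p_x) ≈ -180.00°.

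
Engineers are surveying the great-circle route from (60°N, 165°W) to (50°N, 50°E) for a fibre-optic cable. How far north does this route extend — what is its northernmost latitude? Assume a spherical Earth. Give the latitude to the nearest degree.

≈ 78°N

The great circle lies in the plane with unit normal n̂ = (p₁ × p₂)/|p₁ × p₂|.
Here n̂_z ≈ -0.201; the vertex latitude is φ_max = arccos|n̂_z| ≈ 78.4°.
Check via Clairaut: cos φ_max = |cos φ₁| · sin C = cos(60.0°)·sin(23.7°) ≈ 0.201, again giving ≈ 78.4°.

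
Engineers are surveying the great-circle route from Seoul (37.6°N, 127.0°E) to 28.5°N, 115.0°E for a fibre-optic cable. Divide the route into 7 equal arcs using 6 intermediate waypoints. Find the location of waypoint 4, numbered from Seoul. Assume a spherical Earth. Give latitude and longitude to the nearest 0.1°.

≈ 32.5°N, 119.8°E

Convert each endpoint to a unit vector on the sphere (x = cos φ cos λ, y = cos φ sin λ, z = sin φ).
The central angle between the endpoints is δ = arccos(p₁·p₂) ≈ 0.236 rad (13.5°).
Interpolate at f = 4/7 with slerp weights a = sin((1−f)δ)/sin δ ≈ 0.432, b = sin(fδ)/sin δ ≈ 0.575.
p = a·p₁ + b·p₂ ≈ (-0.419, 0.731, 0.538); φ = arcsin(p_z) ≈ 32.54°, λ = atan2(p_y, p_x) ≈ 119.84°.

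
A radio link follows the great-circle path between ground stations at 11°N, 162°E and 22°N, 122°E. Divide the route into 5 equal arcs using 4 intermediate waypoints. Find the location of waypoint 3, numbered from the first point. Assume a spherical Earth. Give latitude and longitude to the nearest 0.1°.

The haversine formula gives a central angle δ ≈ 0.694 rad (39.8°) between the endpoints.
Interpolate at f = 3/5 with slerp weights a = sin((1−f)δ)/sin δ ≈ 0.428, b = sin(fδ)/sin δ ≈ 0.632.
p = a·p₁ + b·p₂ ≈ (-0.711, 0.627, 0.319); φ = arcsin(p_z) ≈ 18.58°, λ = atan2(p_y, p_x) ≈ 138.57°.

≈ 18.6°N, 138.6°E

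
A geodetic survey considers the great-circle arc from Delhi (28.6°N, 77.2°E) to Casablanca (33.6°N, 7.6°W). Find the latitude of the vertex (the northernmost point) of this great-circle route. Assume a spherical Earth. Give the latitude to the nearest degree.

≈ 39°N

The great circle lies in the plane with unit normal n̂ = (p₁ × p₂)/|p₁ × p₂|.
Here n̂_z ≈ -0.772; the vertex latitude is φ_max = arccos|n̂_z| ≈ 39.5°.
Check via Clairaut: cos φ_max = |cos φ₁| · sin C = cos(28.6°)·sin(61.5°) ≈ 0.772, again giving ≈ 39.5°.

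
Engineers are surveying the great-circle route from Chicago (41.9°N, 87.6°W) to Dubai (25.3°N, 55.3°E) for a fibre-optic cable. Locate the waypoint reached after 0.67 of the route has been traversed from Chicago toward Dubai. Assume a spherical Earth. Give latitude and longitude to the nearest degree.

≈ 54°N, 29°E

From cos δ = sin φ₁ sin φ₂ + cos φ₁ cos φ₂ cos Δλ, the central angle is δ ≈ 1.825 rad (104.6°).
Interpolate at f = 0.67 with slerp weights a = sin((1−f)δ)/sin δ ≈ 0.585, b = sin(fδ)/sin δ ≈ 0.971.
p = a·p₁ + b·p₂ ≈ (0.518, 0.287, 0.806); φ = arcsin(p_z) ≈ 53.69°, λ = atan2(p_y, p_x) ≈ 28.95°.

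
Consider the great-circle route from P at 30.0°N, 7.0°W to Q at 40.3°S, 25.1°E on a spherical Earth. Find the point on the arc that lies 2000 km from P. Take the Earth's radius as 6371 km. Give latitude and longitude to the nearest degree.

≈ 13°N, 1°E

From cos δ = sin φ₁ sin φ₂ + cos φ₁ cos φ₂ cos Δλ, the central angle is δ ≈ 1.332 rad (76.3°). The total great-circle distance is δ·R ≈ 1.332 × 6371 ≈ 8489 km, so the target fraction is f = 2000/8489 ≈ 0.236.
Interpolate at f ≈ 0.236 with slerp weights a = sin((1−f)δ)/sin δ ≈ 0.876, b = sin(fδ)/sin δ ≈ 0.318.
p = a·p₁ + b·p₂ ≈ (0.973, 0.010, 0.233); φ = arcsin(p_z) ≈ 13.45°, λ = atan2(p_y, p_x) ≈ 0.61°.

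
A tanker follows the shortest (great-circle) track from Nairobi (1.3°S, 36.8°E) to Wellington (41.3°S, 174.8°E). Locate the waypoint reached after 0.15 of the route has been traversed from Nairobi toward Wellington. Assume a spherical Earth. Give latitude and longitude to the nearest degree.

≈ 16°S, 48°E

Write both endpoints as unit vectors p₁, p₂ with components (cos φ cos λ, cos φ sin λ, sin φ).
The central angle between the endpoints is δ = arccos(p₁·p₂) ≈ 2.145 rad (122.9°).
Interpolate at f = 0.15 with slerp weights a = sin((1−f)δ)/sin δ ≈ 1.153, b = sin(fδ)/sin δ ≈ 0.377.
p = a·p₁ + b·p₂ ≈ (0.641, 0.716, -0.275); φ = arcsin(p_z) ≈ -15.95°, λ = atan2(p_y, p_x) ≈ 48.16°.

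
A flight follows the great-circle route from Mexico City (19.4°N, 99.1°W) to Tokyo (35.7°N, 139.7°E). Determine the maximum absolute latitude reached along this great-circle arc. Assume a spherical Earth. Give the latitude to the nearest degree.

≈ 48°N

The great circle lies in the plane with unit normal n̂ = (p₁ × p₂)/|p₁ × p₂|.
Here n̂_z ≈ -0.669; the vertex latitude is φ_max = arccos|n̂_z| ≈ 48.0°.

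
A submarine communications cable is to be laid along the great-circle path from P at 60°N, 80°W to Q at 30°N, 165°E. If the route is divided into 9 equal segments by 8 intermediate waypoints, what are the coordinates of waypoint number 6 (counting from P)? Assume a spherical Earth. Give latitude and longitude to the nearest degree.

≈ 51°N, 177°W

Write both endpoints as unit vectors p₁, p₂ with components (cos φ cos λ, cos φ sin λ, sin φ).
The central angle between the endpoints is δ = arccos(p₁·p₂) ≈ 1.318 rad (75.5°).
Interpolate at f = 6/9 with slerp weights a = sin((1−f)δ)/sin δ ≈ 0.439, b = sin(fδ)/sin δ ≈ 0.795.
p = a·p₁ + b·p₂ ≈ (-0.627, -0.038, 0.778); φ = arcsin(p_z) ≈ 51.08°, λ = atan2(p_y, p_x) ≈ -176.52°.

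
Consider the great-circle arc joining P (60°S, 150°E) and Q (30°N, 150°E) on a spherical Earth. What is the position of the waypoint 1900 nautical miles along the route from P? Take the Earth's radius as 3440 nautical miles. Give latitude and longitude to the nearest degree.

Convert each endpoint to a unit vector on the sphere (x = cos φ cos λ, y = cos φ sin λ, z = sin φ).
The central angle between the endpoints is δ = arccos(p₁·p₂) ≈ 1.571 rad (90.0°). The total great-circle distance is δ·R ≈ 1.571 × 3440 ≈ 5404 nmi, so the target fraction is f = 1900/5404 ≈ 0.352.
Interpolate at f ≈ 0.352 with slerp weights a = sin((1−f)δ)/sin δ ≈ 0.851, b = sin(fδ)/sin δ ≈ 0.525.
p = a·p₁ + b·p₂ ≈ (-0.762, 0.440, -0.475); φ = arcsin(p_z) ≈ -28.35°, λ = atan2(p_y, p_x) ≈ 150.00°.

≈ (28°S, 150°E)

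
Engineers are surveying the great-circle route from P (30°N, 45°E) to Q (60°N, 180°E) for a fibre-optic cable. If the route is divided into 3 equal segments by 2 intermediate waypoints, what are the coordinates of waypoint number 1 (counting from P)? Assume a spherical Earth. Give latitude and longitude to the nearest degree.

≈ (55°N, 62°E)

From cos δ = sin φ₁ sin φ₂ + cos φ₁ cos φ₂ cos Δλ, the central angle is δ ≈ 1.444 rad (82.7°).
Interpolate at f = 1/3 with slerp weights a = sin((1−f)δ)/sin δ ≈ 0.827, b = sin(fδ)/sin δ ≈ 0.467.
p = a·p₁ + b·p₂ ≈ (0.273, 0.507, 0.818); φ = arcsin(p_z) ≈ 54.86°, λ = atan2(p_y, p_x) ≈ 61.66°.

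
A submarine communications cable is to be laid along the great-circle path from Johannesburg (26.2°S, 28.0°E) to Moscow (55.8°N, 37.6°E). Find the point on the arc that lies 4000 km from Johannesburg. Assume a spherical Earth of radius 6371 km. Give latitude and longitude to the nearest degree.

Convert each endpoint to a unit vector on the sphere (x = cos φ cos λ, y = cos φ sin λ, z = sin φ).
The central angle between the endpoints is δ = arccos(p₁·p₂) ≈ 1.438 rad (82.4°). The total great-circle distance is δ·R ≈ 1.438 × 6371 ≈ 9163 km, so the target fraction is f = 4000/9163 ≈ 0.437.
Interpolate at f ≈ 0.437 with slerp weights a = sin((1−f)δ)/sin δ ≈ 0.731, b = sin(fδ)/sin δ ≈ 0.593.
p = a·p₁ + b·p₂ ≈ (0.843, 0.511, 0.167); φ = arcsin(p_z) ≈ 9.64°, λ = atan2(p_y, p_x) ≈ 31.23°.

≈ 10°N, 31°E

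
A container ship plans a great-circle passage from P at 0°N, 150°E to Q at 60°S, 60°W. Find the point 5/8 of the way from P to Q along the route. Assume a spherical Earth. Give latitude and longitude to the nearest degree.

Convert each endpoint to a unit vector on the sphere (x = cos φ cos λ, y = cos φ sin λ, z = sin φ).
The central angle between the endpoints is δ = arccos(p₁·p₂) ≈ 2.019 rad (115.7°).
Interpolate at f = 5/8 with slerp weights a = sin((1−f)δ)/sin δ ≈ 0.762, b = sin(fδ)/sin δ ≈ 1.057.
p = a·p₁ + b·p₂ ≈ (-0.396, -0.077, -0.915); φ = arcsin(p_z) ≈ -66.24°, λ = atan2(p_y, p_x) ≈ -169.03°.

≈ 66°S, 169°W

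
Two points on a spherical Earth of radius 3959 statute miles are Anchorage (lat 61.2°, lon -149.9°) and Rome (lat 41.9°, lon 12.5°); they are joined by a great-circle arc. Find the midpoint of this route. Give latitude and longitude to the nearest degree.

Convert each endpoint to a unit vector on the sphere (x = cos φ cos λ, y = cos φ sin λ, z = sin φ).
The central angle between the endpoints is δ = arccos(p₁·p₂) ≈ 1.325 rad (75.9°).
Interpolate at f = 1/2 with slerp weights a = sin((1−f)δ)/sin δ ≈ 0.634, b = sin(fδ)/sin δ ≈ 0.634.
p = a·p₁ + b·p₂ ≈ (0.197, -0.051, 0.979); φ = arcsin(p_z) ≈ 78.29°, λ = atan2(p_y, p_x) ≈ -14.56°.

≈ lat 78°, lon -15°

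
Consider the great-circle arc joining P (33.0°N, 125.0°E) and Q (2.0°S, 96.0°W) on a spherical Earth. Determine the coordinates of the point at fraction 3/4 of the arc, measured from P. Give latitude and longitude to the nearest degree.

≈ (20°N, 121°W)

From cos δ = sin φ₁ sin φ₂ + cos φ₁ cos φ₂ cos Δλ, the central angle is δ ≈ 2.280 rad (130.7°).
Interpolate at f = 3/4 with slerp weights a = sin((1−f)δ)/sin δ ≈ 0.711, b = sin(fδ)/sin δ ≈ 1.305.
p = a·p₁ + b·p₂ ≈ (-0.479, -0.809, 0.342); φ = arcsin(p_z) ≈ 20.00°, λ = atan2(p_y, p_x) ≈ -120.62°.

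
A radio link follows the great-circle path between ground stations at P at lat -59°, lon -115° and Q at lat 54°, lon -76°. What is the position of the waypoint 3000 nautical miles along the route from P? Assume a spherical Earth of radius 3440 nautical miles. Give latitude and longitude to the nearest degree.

≈ lat -11°, lon -96°

Convert each endpoint to a unit vector on the sphere (x = cos φ cos λ, y = cos φ sin λ, z = sin φ).
The central angle between the endpoints is δ = arccos(p₁·p₂) ≈ 2.047 rad (117.3°). The total great-circle distance is δ·R ≈ 2.047 × 3440 ≈ 7041 nmi, so the target fraction is f = 3000/7041 ≈ 0.426.
Interpolate at f ≈ 0.426 with slerp weights a = sin((1−f)δ)/sin δ ≈ 1.038, b = sin(fδ)/sin δ ≈ 0.861.
p = a·p₁ + b·p₂ ≈ (-0.103, -0.976, -0.193); φ = arcsin(p_z) ≈ -11.11°, λ = atan2(p_y, p_x) ≈ -96.05°.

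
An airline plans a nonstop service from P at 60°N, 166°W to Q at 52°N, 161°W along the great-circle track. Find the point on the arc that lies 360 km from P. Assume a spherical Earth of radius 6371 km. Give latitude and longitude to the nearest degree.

Write both endpoints as unit vectors p₁, p₂ with components (cos φ cos λ, cos φ sin λ, sin φ).
The central angle between the endpoints is δ = arccos(p₁·p₂) ≈ 0.148 rad (8.5°). The total great-circle distance is δ·R ≈ 0.148 × 6371 ≈ 942 km, so the target fraction is f = 360/942 ≈ 0.382.
Interpolate at f ≈ 0.382 with slerp weights a = sin((1−f)δ)/sin δ ≈ 0.619, b = sin(fδ)/sin δ ≈ 0.383.
p = a·p₁ + b·p₂ ≈ (-0.524, -0.152, 0.838); φ = arcsin(p_z) ≈ 56.97°, λ = atan2(p_y, p_x) ≈ -163.84°.

≈ 57°N, 164°W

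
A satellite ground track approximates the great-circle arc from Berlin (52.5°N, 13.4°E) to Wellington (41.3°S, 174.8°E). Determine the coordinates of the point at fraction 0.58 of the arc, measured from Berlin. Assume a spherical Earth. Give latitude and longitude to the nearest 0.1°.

≈ 16.1°N, 134.3°E

The haversine formula gives a central angle δ ≈ 2.848 rad (163.2°) between the endpoints.
Interpolate at f = 0.58 with slerp weights a = sin((1−f)δ)/sin δ ≈ 3.210, b = sin(fδ)/sin δ ≈ 3.439.
p = a·p₁ + b·p₂ ≈ (-0.672, 0.687, 0.277); φ = arcsin(p_z) ≈ 16.11°, λ = atan2(p_y, p_x) ≈ 134.35°.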